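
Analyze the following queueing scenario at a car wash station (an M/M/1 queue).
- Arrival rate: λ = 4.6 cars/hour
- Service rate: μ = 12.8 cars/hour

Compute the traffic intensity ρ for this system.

Server utilization: ρ = λ/μ
ρ = 4.6/12.8 = 0.3594
The server is busy 35.94% of the time.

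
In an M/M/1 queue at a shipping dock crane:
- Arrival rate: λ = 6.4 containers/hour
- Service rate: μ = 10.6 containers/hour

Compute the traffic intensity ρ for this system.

Server utilization: ρ = λ/μ
ρ = 6.4/10.6 = 0.6038
The server is busy 60.38% of the time.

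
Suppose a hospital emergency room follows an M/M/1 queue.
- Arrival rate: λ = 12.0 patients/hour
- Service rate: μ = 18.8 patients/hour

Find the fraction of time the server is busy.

Server utilization: ρ = λ/μ
ρ = 12.0/18.8 = 0.6383
The server is busy 63.83% of the time.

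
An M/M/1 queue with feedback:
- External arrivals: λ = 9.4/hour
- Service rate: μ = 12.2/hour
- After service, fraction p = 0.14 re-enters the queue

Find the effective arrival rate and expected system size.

Effective arrival rate: λ_eff = λ/(1-p) = 9.4/(1-0.14) = 9.4/0.86 = 10.930233
ρ = λ_eff/μ = 10.930233/12.2 = 0.895921
L = ρ/(1-ρ) = 0.895921/(1-0.895921) = 8.6081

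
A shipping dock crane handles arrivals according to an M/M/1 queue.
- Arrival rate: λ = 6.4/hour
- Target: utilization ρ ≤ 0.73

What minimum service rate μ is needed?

ρ = λ/μ, so μ = λ/ρ
μ ≥ 6.4/0.73 = 8.7671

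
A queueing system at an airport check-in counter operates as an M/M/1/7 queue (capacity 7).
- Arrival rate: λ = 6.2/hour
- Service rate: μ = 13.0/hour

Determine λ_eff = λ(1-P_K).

ρ = λ/μ = 6.2/13.0 = 0.476923
P₀ = (1-ρ)/(1-ρ^(K+1)) = (1-0.476923)/(1-0.476923^8) = 0.5231/0.9973 = 0.5245
P_K = P₀×ρ^K = 0.52448 × 0.476923^7 = 0.52448 × 0.0056123 = 0.002944
λ_eff = λ(1-P_K) = 6.2 × (1 - 0.0029435) = 6.2 × 0.99706 = 6.1818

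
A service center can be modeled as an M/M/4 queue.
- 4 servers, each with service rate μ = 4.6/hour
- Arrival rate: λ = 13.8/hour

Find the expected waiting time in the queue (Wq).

Traffic intensity: ρ = λ/(cμ) = 13.8/(4×4.6) = 0.7500
Since ρ = 0.7500 < 1, system is stable.
Offered load a = λ/μ = cρ = 13.8/4.6 = 3.0000
P₀ = [ Σₙ₌₀^3 aⁿ/n! + a^4/(4!(1-ρ)) ]⁻¹
Σ = a^0/0! + a^1/1! + a^2/2! + a^3/3! = 1.0000 + 3.0000 + 4.5000 + 4.5000 = 13.0000
a^4/(4!(1-ρ)) = 81.0000/(24 × 0.2500) = 13.5000
P₀ = 1/(13.0000 + 13.5000) = 0.03774
Lq = P₀·a^4·ρ / (4!(1-ρ)²) = 0.037736 × 81.0000 × 0.75000 / (24 × 0.062500) = 1.5283
Wq = Lq/λ = 1.5283/13.8 = 0.1107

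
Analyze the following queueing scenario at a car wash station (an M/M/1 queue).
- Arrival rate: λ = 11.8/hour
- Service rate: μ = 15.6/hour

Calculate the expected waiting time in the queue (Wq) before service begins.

First, compute utilization: ρ = λ/μ = 11.8/15.6 = 0.7564
For M/M/1: Wq = λ/(μ(μ-λ))
Wq = 11.8/(15.6 × (15.6-11.8))
Wq = 11.8/(15.6 × 3.80)
Wq = 0.1991 hours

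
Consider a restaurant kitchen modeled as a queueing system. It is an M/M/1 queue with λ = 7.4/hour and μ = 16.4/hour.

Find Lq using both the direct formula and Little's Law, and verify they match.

Method 1 (direct): Lq = λ²/(μ(μ-λ)) = 54.76/(16.4 × 9.00) = 0.3710

Method 2 (Little's Law):
W = 1/(μ-λ) = 1/9.00 = 0.111111
Wq = W - 1/μ = 0.111111 - 0.0609756 = 0.05014
Lq = λWq = 7.4 × 0.05014 = 0.3710 ✔ (matches Method 1)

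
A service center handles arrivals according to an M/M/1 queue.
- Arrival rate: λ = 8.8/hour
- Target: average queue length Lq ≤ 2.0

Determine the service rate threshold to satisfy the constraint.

For M/M/1: Lq = λ²/(μ(μ-λ))
Need Lq ≤ 2.0, i.e. μ(μ-λ) ≥ λ²/2.0
μ² - 8.8μ - 77.44/2.0 ≥ 0  →  μ² - 8.8μ - 38.7200 ≥ 0
Quadratic formula (positive root): μ = [λ + √(λ² + 4×38.7200)]/2
Discriminant: 77.44 + 4×38.7200 = 232.3200, √232.3200 = 15.2420
μ ≥ (8.8 + 15.2420)/2 = 12.0210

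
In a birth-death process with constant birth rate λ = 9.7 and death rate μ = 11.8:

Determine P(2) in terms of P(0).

For constant rates: P(n)/P(0) = (λ/μ)^n
P(2)/P(0) = (9.7/11.8)^2 = 0.8220^2 = 0.6757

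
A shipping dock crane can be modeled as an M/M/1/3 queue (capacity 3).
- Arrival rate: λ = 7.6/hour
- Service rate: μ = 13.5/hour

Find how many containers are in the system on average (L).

ρ = λ/μ = 7.6/13.5 = 0.56296
P₀ = (1-ρ)/(1-ρ^(K+1)) = (1-0.56296)/(1-0.56296^4) = 0.4370/0.8996 = 0.4858
P_K = P₀×ρ^K = 0.48584 × 0.56296^3 = 0.48584 × 0.17842 = 0.08668
L = ρ[1 - (K+1)ρ^K + Kρ^(K+1)] / [(1-ρ)(1-ρ^(K+1))]
L = 0.56296 × (1 - 4×0.17842 + 3×0.10044) / ((1 - 0.56296) × (1 - 0.10044)) = 0.8415 containers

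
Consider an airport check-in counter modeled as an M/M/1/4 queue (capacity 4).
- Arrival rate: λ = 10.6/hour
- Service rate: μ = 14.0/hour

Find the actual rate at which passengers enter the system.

ρ = λ/μ = 10.6/14.0 = 0.75714
P₀ = (1-ρ)/(1-ρ^(K+1)) = (1-0.75714)/(1-0.75714^5) = 0.2429/0.7512 = 0.3233
P_K = P₀×ρ^K = 0.3233 × 0.75714^4 = 0.3233 × 0.3286 = 0.1062
λ_eff = λ(1-P_K) = 10.6 × (1 - 0.10625) = 10.6 × 0.89375 = 9.4738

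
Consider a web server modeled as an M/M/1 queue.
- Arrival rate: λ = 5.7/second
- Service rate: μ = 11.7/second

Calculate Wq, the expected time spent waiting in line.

First, compute utilization: ρ = λ/μ = 5.7/11.7 = 0.4872
For M/M/1: Wq = λ/(μ(μ-λ))
Wq = 5.7/(11.7 × (11.7-5.7))
Wq = 5.7/(11.7 × 6.00)
Wq = 0.08120 seconds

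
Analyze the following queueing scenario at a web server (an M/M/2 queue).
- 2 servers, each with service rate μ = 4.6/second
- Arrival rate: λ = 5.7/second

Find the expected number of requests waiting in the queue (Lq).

Traffic intensity: ρ = λ/(cμ) = 5.7/(2×4.6) = 0.6196
Since ρ = 0.6196 < 1, system is stable.
Offered load a = λ/μ = cρ = 5.7/4.6 = 1.2391
P₀ = [ Σₙ₌₀^1 aⁿ/n! + a^2/(2!(1-ρ)) ]⁻¹
Σ = a^0/0! + a^1/1! = 1.0000 + 1.2391 = 2.2391
a^2/(2!(1-ρ)) = 1.5354/(2 × 0.38043) = 2.0180
P₀ = 1/(2.2391 + 2.0180) = 0.2349
Lq = P₀·a^2·ρ / (2!(1-ρ)²) = 0.23490 × 1.5354 × 0.61957 / (2 × 0.14473) = 0.7720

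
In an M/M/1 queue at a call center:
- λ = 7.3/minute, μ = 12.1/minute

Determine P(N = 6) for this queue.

ρ = λ/μ = 7.3/12.1 = 0.6033
P(n) = (1-ρ)ρⁿ
P(6) = (1-0.6033) × 0.6033^6
P(6) = 0.3967 × 0.04822
P(6) = 0.01913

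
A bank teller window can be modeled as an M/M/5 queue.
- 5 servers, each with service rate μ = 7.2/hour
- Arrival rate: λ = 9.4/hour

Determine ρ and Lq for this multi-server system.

Traffic intensity: ρ = λ/(cμ) = 9.4/(5×7.2) = 0.2611
Since ρ = 0.2611 < 1, system is stable.
Offered load a = λ/μ = cρ = 9.4/7.2 = 1.3056
P₀ = [ Σₙ₌₀^4 aⁿ/n! + a^5/(5!(1-ρ)) ]⁻¹
Σ = a^0/0! + a^1/1! + a^2/2! + a^3/3! + a^4/4! = 1.00000 + 1.30556 + 0.852238 + 0.370881 + 0.121052 = 3.6497
a^5/(5!(1-ρ)) = 3.7929/(120 × 0.7389) = 0.04278
P₀ = 1/(3.6497 + 0.04278) = 0.2708
Lq = P₀·a^5·ρ / (5!(1-ρ)²) = 0.27082 × 3.7929 × 0.26111 / (120 × 0.54596) = 0.004094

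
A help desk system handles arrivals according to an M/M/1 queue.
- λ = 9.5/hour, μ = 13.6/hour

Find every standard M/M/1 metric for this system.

Step 1: ρ = λ/μ = 9.5/13.6 = 0.6985
Step 2: L = λ/(μ-λ) = 9.5/4.10 = 2.3171
Step 3: Lq = λ²/(μ(μ-λ)) = 90.25/(13.6×4.10) = 1.6185
Step 4: W = 1/(μ-λ) = 1/4.10 = 0.2439
Step 5: Wq = λ/(μ(μ-λ)) = 9.5/(13.6×4.10) = 0.1704
Step 6: P(0) = 1-ρ = 0.3015
Verify: L = λW = 9.5×0.2439 = 2.3171 ✔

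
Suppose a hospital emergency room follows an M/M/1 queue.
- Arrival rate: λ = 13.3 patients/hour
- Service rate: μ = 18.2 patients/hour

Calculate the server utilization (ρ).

Server utilization: ρ = λ/μ
ρ = 13.3/18.2 = 0.7308
The server is busy 73.08% of the time.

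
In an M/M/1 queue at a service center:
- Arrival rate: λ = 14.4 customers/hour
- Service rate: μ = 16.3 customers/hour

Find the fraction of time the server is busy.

Server utilization: ρ = λ/μ
ρ = 14.4/16.3 = 0.8834
The server is busy 88.34% of the time.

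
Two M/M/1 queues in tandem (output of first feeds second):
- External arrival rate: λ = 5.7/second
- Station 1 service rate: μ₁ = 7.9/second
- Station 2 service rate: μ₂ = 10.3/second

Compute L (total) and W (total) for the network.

By Jackson's theorem, each station behaves as independent M/M/1.
Station 1: ρ₁ = 5.7/7.9 = 0.7215, L₁ = ρ₁/(1-ρ₁) = λ/(μ₁-λ) = 5.7/2.20 = 2.5909
Station 2: ρ₂ = 5.7/10.3 = 0.5534, L₂ = ρ₂/(1-ρ₂) = λ/(μ₂-λ) = 5.7/4.60 = 1.2391
Total: L = L₁ + L₂ = 2.5909 + 1.2391 = 3.8300
W = L/λ = 3.8300/5.7 = 0.6719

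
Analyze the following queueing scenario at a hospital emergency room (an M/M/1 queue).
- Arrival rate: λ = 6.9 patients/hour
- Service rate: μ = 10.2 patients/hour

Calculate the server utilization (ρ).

Server utilization: ρ = λ/μ
ρ = 6.9/10.2 = 0.6765
The server is busy 67.65% of the time.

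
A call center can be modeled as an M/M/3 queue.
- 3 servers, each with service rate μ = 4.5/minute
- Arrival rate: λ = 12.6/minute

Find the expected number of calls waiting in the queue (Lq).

Traffic intensity: ρ = λ/(cμ) = 12.6/(3×4.5) = 0.9333
Since ρ = 0.9333 < 1, system is stable.
Offered load a = λ/μ = cρ = 12.6/4.5 = 2.8000
P₀ = [ Σₙ₌₀^2 aⁿ/n! + a^3/(3!(1-ρ)) ]⁻¹
Σ = a^0/0! + a^1/1! + a^2/2! = 1.0000 + 2.8000 + 3.9200 = 7.7200
a^3/(3!(1-ρ)) = 21.9520/(6 × 0.0666667) = 54.8800
P₀ = 1/(7.7200 + 54.8800) = 0.01597
Lq = P₀·a^3·ρ / (3!(1-ρ)²) = 0.0159744 × 21.9520 × 0.933333 / (6 × 0.00444444) = 12.2735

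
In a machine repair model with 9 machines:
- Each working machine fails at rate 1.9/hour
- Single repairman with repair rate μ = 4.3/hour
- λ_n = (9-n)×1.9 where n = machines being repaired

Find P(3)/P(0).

P(3)/P(0) = ∏_{i=0}^{3-1} λ_i/μ_{i+1}
= (9-0)×1.9/4.3 × (9-1)×1.9/4.3 × (9-2)×1.9/4.3
= 43.4796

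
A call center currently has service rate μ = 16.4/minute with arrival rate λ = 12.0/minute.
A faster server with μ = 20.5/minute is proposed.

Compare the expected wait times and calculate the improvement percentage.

System 1: ρ₁ = 12.0/16.4 = 0.7317, W₁ = 1/(16.4-12.0) = 0.227273
System 2: ρ₂ = 12.0/20.5 = 0.5854, W₂ = 1/(20.5-12.0) = 0.117647
Improvement: (W₁-W₂)/W₁ = (0.227273-0.117647)/0.227273 = 48.24%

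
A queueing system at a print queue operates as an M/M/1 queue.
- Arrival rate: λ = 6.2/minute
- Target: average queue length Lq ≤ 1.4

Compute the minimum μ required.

For M/M/1: Lq = λ²/(μ(μ-λ))
Need Lq ≤ 1.4, i.e. μ(μ-λ) ≥ λ²/1.4
μ² - 6.2μ - 38.44/1.4 ≥ 0  →  μ² - 6.2μ - 27.45714 ≥ 0
Quadratic formula (positive root): μ = [λ + √(λ² + 4×27.45714)]/2
Discriminant: 38.44 + 4×27.45714 = 148.2686, √148.2686 = 12.1766
μ ≥ (6.2 + 12.1766)/2 = 9.1883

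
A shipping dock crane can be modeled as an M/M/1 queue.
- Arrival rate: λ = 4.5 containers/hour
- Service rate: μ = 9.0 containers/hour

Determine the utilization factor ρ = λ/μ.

Server utilization: ρ = λ/μ
ρ = 4.5/9.0 = 0.5000
The server is busy 50.00% of the time.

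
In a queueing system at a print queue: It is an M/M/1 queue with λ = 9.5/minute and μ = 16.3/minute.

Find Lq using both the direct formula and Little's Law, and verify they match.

Method 1 (direct): Lq = λ²/(μ(μ-λ)) = 90.25/(16.3 × 6.80) = 0.8142

Method 2 (Little's Law):
W = 1/(μ-λ) = 1/6.80 = 0.14706
Wq = W - 1/μ = 0.14706 - 0.061350 = 0.08571
Lq = λWq = 9.5 × 0.08571 = 0.8142 ✔ (matches Method 1)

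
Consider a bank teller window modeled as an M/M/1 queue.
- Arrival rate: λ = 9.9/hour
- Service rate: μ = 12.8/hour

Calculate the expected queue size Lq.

ρ = λ/μ = 9.9/12.8 = 0.7734
For M/M/1: Lq = λ²/(μ(μ-λ))
Lq = 98.01/(12.8 × 2.90)
Lq = 2.6404 transactions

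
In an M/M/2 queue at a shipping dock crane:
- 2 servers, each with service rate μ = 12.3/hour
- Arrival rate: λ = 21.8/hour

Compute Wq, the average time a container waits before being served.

Traffic intensity: ρ = λ/(cμ) = 21.8/(2×12.3) = 0.8862
Since ρ = 0.8862 < 1, system is stable.
Offered load a = λ/μ = cρ = 21.8/12.3 = 1.7724
P₀ = [ Σₙ₌₀^1 aⁿ/n! + a^2/(2!(1-ρ)) ]⁻¹
Σ = a^0/0! + a^1/1! = 1.0000 + 1.7724 = 2.7724
a^2/(2!(1-ρ)) = 3.14125/(2 × 0.113821) = 13.7991
P₀ = 1/(2.7724 + 13.7991) = 0.06034
Lq = P₀·a^2·ρ / (2!(1-ρ)²) = 0.0603448 × 3.14125 × 0.886179 / (2 × 0.0129553) = 6.4832
Wq = Lq/λ = 6.4832/21.8 = 0.2974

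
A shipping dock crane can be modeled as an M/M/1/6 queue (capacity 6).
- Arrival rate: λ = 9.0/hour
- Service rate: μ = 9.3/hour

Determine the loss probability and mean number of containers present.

ρ = λ/μ = 9.0/9.3 = 0.96774
P₀ = (1-ρ)/(1-ρ^(K+1)) = (1-0.96774)/(1-0.96774^7) = 0.03226/0.2051 = 0.1573
P_K = P₀×ρ^K = 0.1573 × 0.96774^6 = 0.1573 × 0.8214 = 0.1292
Blocking probability P_6 = 0.1292 (12.92%)
L = ρ[1 - (K+1)ρ^K + Kρ^(K+1)] / [(1-ρ)(1-ρ^(K+1))]
L = 0.96774 × (1 - 7×0.8213952 + 6×0.7948970) / ((1 - 0.96774) × (1 - 0.7948970)) = 2.8690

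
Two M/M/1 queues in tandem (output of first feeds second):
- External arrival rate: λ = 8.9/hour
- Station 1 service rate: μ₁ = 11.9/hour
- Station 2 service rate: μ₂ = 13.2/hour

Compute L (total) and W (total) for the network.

By Jackson's theorem, each station behaves as independent M/M/1.
Station 1: ρ₁ = 8.9/11.9 = 0.7479, L₁ = ρ₁/(1-ρ₁) = λ/(μ₁-λ) = 8.9/3.00 = 2.96667
Station 2: ρ₂ = 8.9/13.2 = 0.6742, L₂ = ρ₂/(1-ρ₂) = λ/(μ₂-λ) = 8.9/4.30 = 2.06977
Total: L = L₁ + L₂ = 2.96667 + 2.06977 = 5.0364
W = L/λ = 5.0364/8.9 = 0.5659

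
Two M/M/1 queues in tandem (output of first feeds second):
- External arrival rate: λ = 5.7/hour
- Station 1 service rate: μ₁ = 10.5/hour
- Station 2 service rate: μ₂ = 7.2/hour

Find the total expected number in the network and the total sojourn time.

By Jackson's theorem, each station behaves as independent M/M/1.
Station 1: ρ₁ = 5.7/10.5 = 0.5429, L₁ = ρ₁/(1-ρ₁) = λ/(μ₁-λ) = 5.7/4.80 = 1.1875
Station 2: ρ₂ = 5.7/7.2 = 0.7917, L₂ = ρ₂/(1-ρ₂) = λ/(μ₂-λ) = 5.7/1.50 = 3.8000
Total: L = L₁ + L₂ = 1.1875 + 3.8000 = 4.9875
W = L/λ = 4.9875/5.7 = 0.8750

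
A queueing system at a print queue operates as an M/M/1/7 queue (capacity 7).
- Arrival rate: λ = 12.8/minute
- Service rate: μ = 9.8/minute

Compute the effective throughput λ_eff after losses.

ρ = λ/μ = 12.8/9.8 = 1.30612
P₀ = (1-ρ)/(1-ρ^(K+1)) = (1-1.30612)/(1-1.30612^8) = -0.3061/-7.4696 = 0.04098
P_K = P₀×ρ^K = 0.040982 × 1.30612^7 = 0.040982 × 6.4846 = 0.2658
λ_eff = λ(1-P_K) = 12.8 × (1 - 0.26575) = 12.8 × 0.73425 = 9.3984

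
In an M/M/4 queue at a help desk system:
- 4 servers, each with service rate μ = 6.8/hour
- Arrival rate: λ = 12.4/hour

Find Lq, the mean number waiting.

Traffic intensity: ρ = λ/(cμ) = 12.4/(4×6.8) = 0.4559
Since ρ = 0.4559 < 1, system is stable.
Offered load a = λ/μ = cρ = 12.4/6.8 = 1.8235
P₀ = [ Σₙ₌₀^3 aⁿ/n! + a^4/(4!(1-ρ)) ]⁻¹
Σ = a^0/0! + a^1/1! + a^2/2! + a^3/3! = 1.00000 + 1.82353 + 1.66263 + 1.01062 = 5.4968
a^4/(4!(1-ρ)) = 11.0574/(24 × 0.54412) = 0.8467
P₀ = 1/(5.4968 + 0.8467) = 0.1576
Lq = P₀·a^4·ρ / (4!(1-ρ)²) = 0.1576 × 11.0574 × 0.4559 / (24 × 0.2961) = 0.1118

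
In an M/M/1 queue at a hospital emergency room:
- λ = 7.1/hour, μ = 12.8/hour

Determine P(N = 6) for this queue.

ρ = λ/μ = 7.1/12.8 = 0.5547
P(n) = (1-ρ)ρⁿ
P(6) = (1-0.5547) × 0.5547^6
P(6) = 0.4453 × 0.02913
P(6) = 0.01297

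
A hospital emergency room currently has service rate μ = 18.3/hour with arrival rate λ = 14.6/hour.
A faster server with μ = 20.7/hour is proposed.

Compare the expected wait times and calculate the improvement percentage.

System 1: ρ₁ = 14.6/18.3 = 0.7978, W₁ = 1/(18.3-14.6) = 0.270270
System 2: ρ₂ = 14.6/20.7 = 0.7053, W₂ = 1/(20.7-14.6) = 0.163934
Improvement: (W₁-W₂)/W₁ = (0.270270-0.163934)/0.270270 = 39.34%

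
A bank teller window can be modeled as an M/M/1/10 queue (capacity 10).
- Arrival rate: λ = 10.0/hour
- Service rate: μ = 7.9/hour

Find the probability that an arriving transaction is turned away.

ρ = λ/μ = 10.0/7.9 = 1.26582
P₀ = (1-ρ)/(1-ρ^(K+1)) = (1-1.26582)/(1-1.26582^11) = -0.2658/-12.3688 = 0.02149
P_K = P₀×ρ^K = 0.02149 × 1.26582^10 = 0.02149 × 10.5614 = 0.2270
Blocking probability = 22.70%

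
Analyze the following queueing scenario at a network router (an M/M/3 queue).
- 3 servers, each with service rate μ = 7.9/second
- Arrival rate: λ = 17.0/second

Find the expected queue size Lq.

Traffic intensity: ρ = λ/(cμ) = 17.0/(3×7.9) = 0.7173
Since ρ = 0.7173 < 1, system is stable.
Offered load a = λ/μ = cρ = 17.0/7.9 = 2.1519
P₀ = [ Σₙ₌₀^2 aⁿ/n! + a^3/(3!(1-ρ)) ]⁻¹
Σ = a^0/0! + a^1/1! + a^2/2! = 1.0000 + 2.1519 + 2.3153 = 5.4672
a^3/(3!(1-ρ)) = 9.9647/(6 × 0.2827) = 5.8747
P₀ = 1/(5.4672 + 5.8747) = 0.08817
Lq = P₀·a^3·ρ / (3!(1-ρ)²) = 0.088168 × 9.9647 × 0.71730 / (6 × 0.079920) = 1.3142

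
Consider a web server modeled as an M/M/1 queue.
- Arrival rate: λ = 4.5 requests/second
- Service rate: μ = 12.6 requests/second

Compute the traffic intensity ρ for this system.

Server utilization: ρ = λ/μ
ρ = 4.5/12.6 = 0.3571
The server is busy 35.71% of the time.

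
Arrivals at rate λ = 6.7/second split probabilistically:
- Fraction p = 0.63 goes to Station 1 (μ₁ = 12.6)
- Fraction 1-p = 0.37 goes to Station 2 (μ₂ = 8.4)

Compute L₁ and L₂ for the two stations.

Effective rates: λ₁ = 6.7×0.63 = 4.221, λ₂ = 6.7×0.37 = 2.479
Station 1: ρ₁ = 4.221/12.6 = 0.3350, L₁ = ρ₁/(1-ρ₁) = 0.3350/(1-0.3350) = 0.5038
Station 2: ρ₂ = 2.479/8.4 = 0.29512, L₂ = ρ₂/(1-ρ₂) = 0.29512/(1-0.29512) = 0.4187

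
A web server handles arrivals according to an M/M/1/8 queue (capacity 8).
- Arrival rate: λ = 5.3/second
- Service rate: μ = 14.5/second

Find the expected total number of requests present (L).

ρ = λ/μ = 5.3/14.5 = 0.36552
P₀ = (1-ρ)/(1-ρ^(K+1)) = (1-0.36552)/(1-0.36552^9) = 0.6345/0.9999 = 0.6346
P_K = P₀×ρ^K = 0.6346 × 0.36552^8 = 0.6346 × 0.0003186 = 0.0002022
L = ρ[1 - (K+1)ρ^K + Kρ^(K+1)] / [(1-ρ)(1-ρ^(K+1))]
L = 0.36552 × (1 - 9×0.0003186 + 8×0.0001165) / ((1 - 0.36552) × (1 - 0.0001165)) = 0.5750 requests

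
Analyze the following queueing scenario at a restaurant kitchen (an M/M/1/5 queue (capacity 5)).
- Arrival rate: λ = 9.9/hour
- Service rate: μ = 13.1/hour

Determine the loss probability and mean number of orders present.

ρ = λ/μ = 9.9/13.1 = 0.755725
P₀ = (1-ρ)/(1-ρ^(K+1)) = (1-0.755725)/(1-0.755725^6) = 0.2443/0.8137 = 0.3002
P_K = P₀×ρ^K = 0.3002 × 0.755725^5 = 0.3002 × 0.2465 = 0.07400
Blocking probability P_5 = 0.07400 (7.40%)
L = ρ[1 - (K+1)ρ^K + Kρ^(K+1)] / [(1-ρ)(1-ρ^(K+1))]
L = 0.755725 × (1 - 6×0.246501 + 5×0.186287) / ((1 - 0.755725) × (1 - 0.186287)) = 1.7201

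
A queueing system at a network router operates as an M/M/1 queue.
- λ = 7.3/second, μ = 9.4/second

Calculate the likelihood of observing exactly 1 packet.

ρ = λ/μ = 7.3/9.4 = 0.7766
P(n) = (1-ρ)ρⁿ
P(1) = (1-0.7766) × 0.7766^1
P(1) = 0.2234 × 0.7766
P(1) = 0.1735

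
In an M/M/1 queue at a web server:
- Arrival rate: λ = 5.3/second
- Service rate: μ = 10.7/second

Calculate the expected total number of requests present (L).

ρ = λ/μ = 5.3/10.7 = 0.4953
For M/M/1: L = λ/(μ-λ)
L = 5.3/(10.7-5.3) = 5.3/5.40
L = 0.9815 requests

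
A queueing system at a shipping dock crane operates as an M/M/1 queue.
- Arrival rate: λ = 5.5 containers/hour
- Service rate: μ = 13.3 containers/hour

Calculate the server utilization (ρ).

Server utilization: ρ = λ/μ
ρ = 5.5/13.3 = 0.4135
The server is busy 41.35% of the time.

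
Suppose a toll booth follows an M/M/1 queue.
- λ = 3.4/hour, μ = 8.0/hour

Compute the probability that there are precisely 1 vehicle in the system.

ρ = λ/μ = 3.4/8.0 = 0.4250
P(n) = (1-ρ)ρⁿ
P(1) = (1-0.4250) × 0.4250^1
P(1) = 0.5750 × 0.4250
P(1) = 0.2444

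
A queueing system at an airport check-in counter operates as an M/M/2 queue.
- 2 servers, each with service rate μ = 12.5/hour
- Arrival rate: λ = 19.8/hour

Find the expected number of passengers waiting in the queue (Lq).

Traffic intensity: ρ = λ/(cμ) = 19.8/(2×12.5) = 0.7920
Since ρ = 0.7920 < 1, system is stable.
Offered load a = λ/μ = cρ = 19.8/12.5 = 1.5840
P₀ = [ Σₙ₌₀^1 aⁿ/n! + a^2/(2!(1-ρ)) ]⁻¹
Σ = a^0/0! + a^1/1! = 1.0000 + 1.5840 = 2.5840
a^2/(2!(1-ρ)) = 2.50906/(2 × 0.208000) = 6.0314
P₀ = 1/(2.5840 + 6.0314) = 0.1161
Lq = P₀·a^2·ρ / (2!(1-ρ)²) = 0.11607 × 2.5091 × 0.79200 / (2 × 0.043264) = 2.6657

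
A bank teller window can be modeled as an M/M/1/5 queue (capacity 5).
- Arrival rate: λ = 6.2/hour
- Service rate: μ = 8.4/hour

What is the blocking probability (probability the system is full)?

ρ = λ/μ = 6.2/8.4 = 0.7381
P₀ = (1-ρ)/(1-ρ^(K+1)) = (1-0.7381)/(1-0.7381^6) = 0.2619/0.8383 = 0.3124
P_K = P₀×ρ^K = 0.31242 × 0.7381^5 = 0.31242 × 0.21907 = 0.06844
Blocking probability = 6.84%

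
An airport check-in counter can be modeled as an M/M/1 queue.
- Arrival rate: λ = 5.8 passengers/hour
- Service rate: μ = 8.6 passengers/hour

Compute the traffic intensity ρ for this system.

Server utilization: ρ = λ/μ
ρ = 5.8/8.6 = 0.6744
The server is busy 67.44% of the time.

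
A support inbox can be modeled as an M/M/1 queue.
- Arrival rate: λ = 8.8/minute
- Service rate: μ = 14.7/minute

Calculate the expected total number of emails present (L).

ρ = λ/μ = 8.8/14.7 = 0.5986
For M/M/1: L = λ/(μ-λ)
L = 8.8/(14.7-8.8) = 8.8/5.90
L = 1.4915 emails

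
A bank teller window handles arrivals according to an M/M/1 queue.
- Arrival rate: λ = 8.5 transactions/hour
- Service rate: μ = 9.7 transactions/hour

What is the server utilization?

Server utilization: ρ = λ/μ
ρ = 8.5/9.7 = 0.8763
The server is busy 87.63% of the time.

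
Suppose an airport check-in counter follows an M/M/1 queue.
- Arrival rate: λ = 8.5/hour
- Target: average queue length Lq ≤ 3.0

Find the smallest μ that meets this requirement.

For M/M/1: Lq = λ²/(μ(μ-λ))
Need Lq ≤ 3.0, i.e. μ(μ-λ) ≥ λ²/3.0
μ² - 8.5μ - 72.25/3.0 ≥ 0  →  μ² - 8.5μ - 24.08333 ≥ 0
Quadratic formula (positive root): μ = [λ + √(λ² + 4×24.08333)]/2
Discriminant: 72.25 + 4×24.08333 = 168.5833, √168.5833 = 12.9840
μ ≥ (8.5 + 12.9840)/2 = 10.7420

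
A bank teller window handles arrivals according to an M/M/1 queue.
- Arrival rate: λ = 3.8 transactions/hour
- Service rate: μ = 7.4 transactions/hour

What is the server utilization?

Server utilization: ρ = λ/μ
ρ = 3.8/7.4 = 0.5135
The server is busy 51.35% of the time.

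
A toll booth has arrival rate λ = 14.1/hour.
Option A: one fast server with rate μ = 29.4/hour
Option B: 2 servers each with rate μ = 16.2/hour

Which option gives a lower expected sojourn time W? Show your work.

Option A: single server μ = 29.4 (M/M/1)
  ρ_A = 14.1/29.4 = 0.4796
  W_A = 1/(μ-λ) = 1/(29.4-14.1) = 1/15.30 = 0.06536

Option B: 2 servers μ = 16.2 (M/M/2)
  ρ_B = λ/(cμ) = 14.1/(2×16.2) = 0.4352
  Offered load a = λ/μ = cρ = 14.1/16.2 = 0.8704
  P₀ = [ Σₙ₌₀^1 aⁿ/n! + a^2/(2!(1-ρ)) ]⁻¹
  Σ = a^0/0! + a^1/1! = 1.0000 + 0.8704 = 1.8704
  a^2/(2!(1-ρ)) = 0.7575/(2 × 0.5648) = 0.6706
  P₀ = 1/(1.8704 + 0.6706) = 0.3935
  Lq = P₀·a^2·ρ / (2!(1-ρ)²) = 0.3935 × 0.7575 × 0.4352 / (2 × 0.3190) = 0.2033
  Wq_B = Lq/λ = 0.2033/14.1 = 0.01442
  W_B = Wq_B + 1/μ = 0.01442 + 0.06173 = 0.07615

Since W_A = 0.06536 < W_B = 0.07615, Option A (single fast server) has the shorter time in system.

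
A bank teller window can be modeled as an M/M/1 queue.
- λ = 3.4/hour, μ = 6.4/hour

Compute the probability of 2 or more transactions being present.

ρ = λ/μ = 3.4/6.4 = 0.5312
P(N ≥ n) = ρⁿ
P(N ≥ 2) = 0.5312^2
P(N ≥ 2) = 0.2822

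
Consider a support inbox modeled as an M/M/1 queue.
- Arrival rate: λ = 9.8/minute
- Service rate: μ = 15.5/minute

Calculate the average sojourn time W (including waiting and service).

First, compute utilization: ρ = λ/μ = 9.8/15.5 = 0.6323
For M/M/1: W = 1/(μ-λ)
W = 1/(15.5-9.8) = 1/5.70
W = 0.1754 minutes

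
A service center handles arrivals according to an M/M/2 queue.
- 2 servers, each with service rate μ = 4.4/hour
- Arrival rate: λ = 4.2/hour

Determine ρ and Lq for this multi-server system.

Traffic intensity: ρ = λ/(cμ) = 4.2/(2×4.4) = 0.4773
Since ρ = 0.4773 < 1, system is stable.
Offered load a = λ/μ = cρ = 4.2/4.4 = 0.9545
P₀ = [ Σₙ₌₀^1 aⁿ/n! + a^2/(2!(1-ρ)) ]⁻¹
Σ = a^0/0! + a^1/1! = 1.0000 + 0.9545 = 1.9545
a^2/(2!(1-ρ)) = 0.91116/(2 × 0.52273) = 0.8715
P₀ = 1/(1.95455 + 0.871542) = 0.3538
Lq = P₀·a^2·ρ / (2!(1-ρ)²) = 0.3538 × 0.9112 × 0.4773 / (2 × 0.2732) = 0.2816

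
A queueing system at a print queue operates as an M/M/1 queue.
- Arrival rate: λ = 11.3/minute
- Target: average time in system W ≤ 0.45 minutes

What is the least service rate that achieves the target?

For M/M/1: W = 1/(μ-λ)
Need W ≤ 0.45, so 1/(μ-λ) ≤ 0.45
μ - λ ≥ 1/0.45 = 2.2222
μ ≥ 11.3 + 2.2222 = 13.5222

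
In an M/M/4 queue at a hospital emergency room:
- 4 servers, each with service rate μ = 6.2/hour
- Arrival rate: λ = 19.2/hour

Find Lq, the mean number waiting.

Traffic intensity: ρ = λ/(cμ) = 19.2/(4×6.2) = 0.7742
Since ρ = 0.7742 < 1, system is stable.
Offered load a = λ/μ = cρ = 19.2/6.2 = 3.0968
P₀ = [ Σₙ₌₀^3 aⁿ/n! + a^4/(4!(1-ρ)) ]⁻¹
Σ = a^0/0! + a^1/1! + a^2/2! + a^3/3! = 1.0000 + 3.0968 + 4.7950 + 4.9497 = 13.8415
a^4/(4!(1-ρ)) = 91.96830/(24 × 0.2258065) = 16.9703
P₀ = 1/(13.8415 + 16.9703) = 0.03246
Lq = P₀·a^4·ρ / (4!(1-ρ)²) = 0.0324551 × 91.9683 × 0.774194 / (24 × 0.0509886) = 1.8884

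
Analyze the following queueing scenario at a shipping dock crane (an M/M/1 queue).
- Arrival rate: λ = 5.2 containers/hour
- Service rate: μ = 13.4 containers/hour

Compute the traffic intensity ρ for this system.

Server utilization: ρ = λ/μ
ρ = 5.2/13.4 = 0.3881
The server is busy 38.81% of the time.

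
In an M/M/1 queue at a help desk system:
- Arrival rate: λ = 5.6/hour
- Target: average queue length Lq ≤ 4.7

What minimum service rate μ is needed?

For M/M/1: Lq = λ²/(μ(μ-λ))
Need Lq ≤ 4.7, i.e. μ(μ-λ) ≥ λ²/4.7
μ² - 5.6μ - 31.36/4.7 ≥ 0  →  μ² - 5.6μ - 6.67234 ≥ 0
Quadratic formula (positive root): μ = [λ + √(λ² + 4×6.67234)]/2
Discriminant: 31.36 + 4×6.67234 = 58.0494, √58.0494 = 7.6190
μ ≥ (5.6 + 7.6190)/2 = 6.6095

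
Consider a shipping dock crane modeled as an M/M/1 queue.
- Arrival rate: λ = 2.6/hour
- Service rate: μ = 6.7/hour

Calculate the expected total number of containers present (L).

ρ = λ/μ = 2.6/6.7 = 0.3881
For M/M/1: L = λ/(μ-λ)
L = 2.6/(6.7-2.6) = 2.6/4.10
L = 0.6341 containers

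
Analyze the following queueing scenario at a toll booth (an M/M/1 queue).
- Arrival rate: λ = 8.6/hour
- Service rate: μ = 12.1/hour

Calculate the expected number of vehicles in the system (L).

ρ = λ/μ = 8.6/12.1 = 0.7107
For M/M/1: L = λ/(μ-λ)
L = 8.6/(12.1-8.6) = 8.6/3.50
L = 2.4571 vehicles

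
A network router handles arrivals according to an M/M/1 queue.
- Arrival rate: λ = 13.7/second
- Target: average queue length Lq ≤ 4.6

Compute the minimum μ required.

For M/M/1: Lq = λ²/(μ(μ-λ))
Need Lq ≤ 4.6, i.e. μ(μ-λ) ≥ λ²/4.6
μ² - 13.7μ - 187.69/4.6 ≥ 0  →  μ² - 13.7μ - 40.80217 ≥ 0
Quadratic formula (positive root): μ = [λ + √(λ² + 4×40.80217)]/2
Discriminant: 187.69 + 4×40.80217 = 350.8987, √350.8987 = 18.7323
μ ≥ (13.7 + 18.7323)/2 = 16.2161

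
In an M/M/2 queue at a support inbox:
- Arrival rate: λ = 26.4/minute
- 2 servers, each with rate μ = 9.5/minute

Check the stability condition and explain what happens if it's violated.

Stability requires ρ = λ/(cμ) < 1
ρ = 26.4/(2 × 9.5) = 26.4/19.00 = 1.3895
Since 1.3895 ≥ 1, the system is UNSTABLE.
Need c > λ/μ = 26.4/9.5 = 2.78.
Minimum servers needed: c = 3.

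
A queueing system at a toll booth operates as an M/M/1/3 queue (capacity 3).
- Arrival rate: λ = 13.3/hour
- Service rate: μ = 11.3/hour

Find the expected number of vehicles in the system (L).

ρ = λ/μ = 13.3/11.3 = 1.1770
P₀ = (1-ρ)/(1-ρ^(K+1)) = (1-1.1770)/(1-1.1770^4) = -0.1770/-0.9191 = 0.1926
P_K = P₀×ρ^K = 0.1926 × 1.1770^3 = 0.1926 × 1.6305 = 0.3140
L = ρ[1 - (K+1)ρ^K + Kρ^(K+1)] / [(1-ρ)(1-ρ^(K+1))]
L = 1.1770 × (1 - 4×1.630532 + 3×1.919136) / ((1 - 1.1770) × (1 - 1.919136)) = 1.7022 vehicles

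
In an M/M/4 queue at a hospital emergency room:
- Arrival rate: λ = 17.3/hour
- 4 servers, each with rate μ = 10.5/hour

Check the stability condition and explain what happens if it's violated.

Stability requires ρ = λ/(cμ) < 1
ρ = 17.3/(4 × 10.5) = 17.3/42.00 = 0.4119
Since 0.4119 < 1, the system is STABLE.
The servers are busy 41.19% of the time.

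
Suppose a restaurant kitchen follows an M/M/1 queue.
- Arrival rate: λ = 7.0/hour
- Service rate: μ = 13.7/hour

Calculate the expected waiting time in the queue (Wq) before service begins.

First, compute utilization: ρ = λ/μ = 7.0/13.7 = 0.5109
For M/M/1: Wq = λ/(μ(μ-λ))
Wq = 7.0/(13.7 × (13.7-7.0))
Wq = 7.0/(13.7 × 6.70)
Wq = 0.07626 hours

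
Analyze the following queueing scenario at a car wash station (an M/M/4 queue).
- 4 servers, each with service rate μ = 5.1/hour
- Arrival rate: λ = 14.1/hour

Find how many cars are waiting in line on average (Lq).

Traffic intensity: ρ = λ/(cμ) = 14.1/(4×5.1) = 0.6912
Since ρ = 0.6912 < 1, system is stable.
Offered load a = λ/μ = cρ = 14.1/5.1 = 2.7647
P₀ = [ Σₙ₌₀^3 aⁿ/n! + a^4/(4!(1-ρ)) ]⁻¹
Σ = a^0/0! + a^1/1! + a^2/2! + a^3/3! = 1.0000 + 2.7647 + 3.8218 + 3.5221 = 11.1086
a^4/(4!(1-ρ)) = 58.4246/(24 × 0.308824) = 7.8827
P₀ = 1/(11.1086 + 7.8827) = 0.05266
Lq = P₀·a^4·ρ / (4!(1-ρ)²) = 0.052656 × 58.4246 × 0.69118 / (24 × 0.095372) = 0.9290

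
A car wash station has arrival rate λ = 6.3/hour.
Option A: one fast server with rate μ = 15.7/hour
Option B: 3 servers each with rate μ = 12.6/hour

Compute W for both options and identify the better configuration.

Option A: single server μ = 15.7 (M/M/1)
  ρ_A = 6.3/15.7 = 0.4013
  W_A = 1/(μ-λ) = 1/(15.7-6.3) = 1/9.40 = 0.1064

Option B: 3 servers μ = 12.6 (M/M/3)
  ρ_B = λ/(cμ) = 6.3/(3×12.6) = 0.1667
  Offered load a = λ/μ = cρ = 6.3/12.6 = 0.5000
  P₀ = [ Σₙ₌₀^2 aⁿ/n! + a^3/(3!(1-ρ)) ]⁻¹
  Σ = a^0/0! + a^1/1! + a^2/2! = 1.0000 + 0.5000 + 0.1250 = 1.6250
  a^3/(3!(1-ρ)) = 0.1250/(6 × 0.8333) = 0.02500
  P₀ = 1/(1.6250 + 0.02500) = 0.6061
  Lq = P₀·a^3·ρ / (3!(1-ρ)²) = 0.60606 × 0.12500 × 0.16667 / (6 × 0.69444) = 0.003030
  Wq_B = Lq/λ = 0.003030/6.3 = 0.0004810
  W_B = Wq_B + 1/μ = 0.0004810 + 0.07937 = 0.07985

Since W_B = 0.07985 < W_A = 0.1064, Option B (multiple servers) has the shorter time in system.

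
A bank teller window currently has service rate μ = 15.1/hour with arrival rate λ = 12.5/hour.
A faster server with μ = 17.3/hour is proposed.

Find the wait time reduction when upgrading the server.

System 1: ρ₁ = 12.5/15.1 = 0.8278, W₁ = 1/(15.1-12.5) = 0.38462
System 2: ρ₂ = 12.5/17.3 = 0.7225, W₂ = 1/(17.3-12.5) = 0.20833
Improvement: (W₁-W₂)/W₁ = (0.38462-0.20833)/0.38462 = 45.83%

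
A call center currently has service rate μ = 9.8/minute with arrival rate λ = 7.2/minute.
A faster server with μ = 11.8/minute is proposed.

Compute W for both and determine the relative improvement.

System 1: ρ₁ = 7.2/9.8 = 0.7347, W₁ = 1/(9.8-7.2) = 0.38462
System 2: ρ₂ = 7.2/11.8 = 0.6102, W₂ = 1/(11.8-7.2) = 0.21739
Improvement: (W₁-W₂)/W₁ = (0.38462-0.21739)/0.38462 = 43.48%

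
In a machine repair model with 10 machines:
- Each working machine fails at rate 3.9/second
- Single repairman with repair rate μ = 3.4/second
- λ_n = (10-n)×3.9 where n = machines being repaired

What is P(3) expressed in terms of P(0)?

P(3)/P(0) = ∏_{i=0}^{3-1} λ_i/μ_{i+1}
= (10-0)×3.9/3.4 × (10-1)×3.9/3.4 × (10-2)×3.9/3.4
= 1086.6497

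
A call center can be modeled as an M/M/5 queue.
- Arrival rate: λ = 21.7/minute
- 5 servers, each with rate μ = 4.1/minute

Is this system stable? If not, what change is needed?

Stability requires ρ = λ/(cμ) < 1
ρ = 21.7/(5 × 4.1) = 21.7/20.50 = 1.0585
Since 1.0585 ≥ 1, the system is UNSTABLE.
Need c > λ/μ = 21.7/4.1 = 5.29.
Minimum servers needed: c = 6.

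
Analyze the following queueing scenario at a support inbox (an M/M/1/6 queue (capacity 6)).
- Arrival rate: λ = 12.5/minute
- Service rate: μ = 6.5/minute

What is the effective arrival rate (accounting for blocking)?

ρ = λ/μ = 12.5/6.5 = 1.9231
P₀ = (1-ρ)/(1-ρ^(K+1)) = (1-1.9231)/(1-1.9231^7) = -0.9231/-96.2777 = 0.009588
P_K = P₀×ρ^K = 0.009588 × 1.9231^6 = 0.009588 × 50.5838 = 0.4850
λ_eff = λ(1-P_K) = 12.5 × (1 - 0.484986) = 12.5 × 0.515014 = 6.4377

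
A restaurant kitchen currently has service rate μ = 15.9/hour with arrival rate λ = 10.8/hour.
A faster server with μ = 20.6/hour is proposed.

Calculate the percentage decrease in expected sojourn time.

System 1: ρ₁ = 10.8/15.9 = 0.6792, W₁ = 1/(15.9-10.8) = 0.19608
System 2: ρ₂ = 10.8/20.6 = 0.5243, W₂ = 1/(20.6-10.8) = 0.10204
Improvement: (W₁-W₂)/W₁ = (0.19608-0.10204)/0.19608 = 47.96%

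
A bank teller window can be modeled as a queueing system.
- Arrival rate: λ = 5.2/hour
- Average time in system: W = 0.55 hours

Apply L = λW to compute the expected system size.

Little's Law: L = λW
L = 5.2 × 0.55 = 2.8600 transactions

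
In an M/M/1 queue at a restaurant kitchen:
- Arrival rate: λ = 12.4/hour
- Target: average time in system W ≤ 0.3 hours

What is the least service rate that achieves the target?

For M/M/1: W = 1/(μ-λ)
Need W ≤ 0.3, so 1/(μ-λ) ≤ 0.3
μ - λ ≥ 1/0.3 = 3.3333
μ ≥ 12.4 + 3.3333 = 15.7333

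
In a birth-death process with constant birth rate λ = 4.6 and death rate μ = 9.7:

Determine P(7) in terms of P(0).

For constant rates: P(n)/P(0) = (λ/μ)^n
P(7)/P(0) = (4.6/9.7)^7 = 0.47423^7 = 0.005394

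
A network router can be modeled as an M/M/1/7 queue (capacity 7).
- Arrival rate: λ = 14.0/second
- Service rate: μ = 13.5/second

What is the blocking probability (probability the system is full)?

ρ = λ/μ = 14.0/13.5 = 1.03704
P₀ = (1-ρ)/(1-ρ^(K+1)) = (1-1.03704)/(1-1.03704^8) = -0.03704/-0.3377 = 0.1097
P_K = P₀×ρ^K = 0.1097 × 1.03704^7 = 0.1097 × 1.2899 = 0.1415
Blocking probability = 14.15%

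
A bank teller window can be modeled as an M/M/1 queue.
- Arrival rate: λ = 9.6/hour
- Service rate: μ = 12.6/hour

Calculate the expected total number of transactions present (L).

ρ = λ/μ = 9.6/12.6 = 0.7619
For M/M/1: L = λ/(μ-λ)
L = 9.6/(12.6-9.6) = 9.6/3.00
L = 3.2000 transactions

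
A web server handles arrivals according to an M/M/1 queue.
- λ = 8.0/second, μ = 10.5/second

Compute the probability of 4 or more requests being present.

ρ = λ/μ = 8.0/10.5 = 0.7619
P(N ≥ n) = ρⁿ
P(N ≥ 4) = 0.7619^4
P(N ≥ 4) = 0.3370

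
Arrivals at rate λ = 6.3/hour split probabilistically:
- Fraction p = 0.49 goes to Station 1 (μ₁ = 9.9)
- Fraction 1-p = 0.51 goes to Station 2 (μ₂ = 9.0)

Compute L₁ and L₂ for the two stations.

Effective rates: λ₁ = 6.3×0.49 = 3.087, λ₂ = 6.3×0.51 = 3.213
Station 1: ρ₁ = 3.087/9.9 = 0.3118, L₁ = ρ₁/(1-ρ₁) = 0.3118/(1-0.3118) = 0.4531
Station 2: ρ₂ = 3.213/9.0 = 0.3570, L₂ = ρ₂/(1-ρ₂) = 0.3570/(1-0.3570) = 0.5552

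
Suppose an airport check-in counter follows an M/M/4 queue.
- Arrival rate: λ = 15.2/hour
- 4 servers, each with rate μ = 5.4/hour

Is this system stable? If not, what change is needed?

Stability requires ρ = λ/(cμ) < 1
ρ = 15.2/(4 × 5.4) = 15.2/21.60 = 0.7037
Since 0.7037 < 1, the system is STABLE.
The servers are busy 70.37% of the time.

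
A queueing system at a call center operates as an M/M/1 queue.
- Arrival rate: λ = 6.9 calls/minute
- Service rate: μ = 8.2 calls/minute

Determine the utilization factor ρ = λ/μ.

Server utilization: ρ = λ/μ
ρ = 6.9/8.2 = 0.8415
The server is busy 84.15% of the time.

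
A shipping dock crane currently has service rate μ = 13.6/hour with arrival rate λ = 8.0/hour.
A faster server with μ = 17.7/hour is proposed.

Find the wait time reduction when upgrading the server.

System 1: ρ₁ = 8.0/13.6 = 0.5882, W₁ = 1/(13.6-8.0) = 0.1786
System 2: ρ₂ = 8.0/17.7 = 0.4520, W₂ = 1/(17.7-8.0) = 0.1031
Improvement: (W₁-W₂)/W₁ = (0.1786-0.1031)/0.1786 = 42.27%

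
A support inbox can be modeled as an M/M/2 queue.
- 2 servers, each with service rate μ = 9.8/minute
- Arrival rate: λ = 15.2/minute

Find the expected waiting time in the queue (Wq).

Traffic intensity: ρ = λ/(cμ) = 15.2/(2×9.8) = 0.7755
Since ρ = 0.7755 < 1, system is stable.
Offered load a = λ/μ = cρ = 15.2/9.8 = 1.5510
P₀ = [ Σₙ₌₀^1 aⁿ/n! + a^2/(2!(1-ρ)) ]⁻¹
Σ = a^0/0! + a^1/1! = 1.0000 + 1.5510 = 2.5510
a^2/(2!(1-ρ)) = 2.4057/(2 × 0.22449) = 5.3581
P₀ = 1/(2.5510 + 5.3581) = 0.1264
Lq = P₀·a^2·ρ / (2!(1-ρ)²) = 0.126437 × 2.40566 × 0.775510 / (2 × 0.0503957) = 2.3403
Wq = Lq/λ = 2.3403/15.2 = 0.1540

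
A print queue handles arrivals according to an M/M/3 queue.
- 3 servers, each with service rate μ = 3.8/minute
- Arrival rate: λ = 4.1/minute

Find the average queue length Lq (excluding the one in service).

Traffic intensity: ρ = λ/(cμ) = 4.1/(3×3.8) = 0.3596
Since ρ = 0.3596 < 1, system is stable.
Offered load a = λ/μ = cρ = 4.1/3.8 = 1.0789
P₀ = [ Σₙ₌₀^2 aⁿ/n! + a^3/(3!(1-ρ)) ]⁻¹
Σ = a^0/0! + a^1/1! + a^2/2! = 1.0000 + 1.0789 + 0.5821 = 2.6610
a^3/(3!(1-ρ)) = 1.2560/(6 × 0.6404) = 0.3269
P₀ = 1/(2.6610 + 0.3269) = 0.3347
Lq = P₀·a^3·ρ / (3!(1-ρ)²) = 0.3347 × 1.2560 × 0.3596 / (6 × 0.4100) = 0.06145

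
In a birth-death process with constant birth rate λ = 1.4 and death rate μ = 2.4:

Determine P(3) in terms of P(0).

For constant rates: P(n)/P(0) = (λ/μ)^n
P(3)/P(0) = (1.4/2.4)^3 = 0.5833^3 = 0.1985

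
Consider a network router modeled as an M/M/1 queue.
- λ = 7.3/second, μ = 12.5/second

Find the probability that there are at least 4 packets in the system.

ρ = λ/μ = 7.3/12.5 = 0.5840
P(N ≥ n) = ρⁿ
P(N ≥ 4) = 0.5840^4
P(N ≥ 4) = 0.1163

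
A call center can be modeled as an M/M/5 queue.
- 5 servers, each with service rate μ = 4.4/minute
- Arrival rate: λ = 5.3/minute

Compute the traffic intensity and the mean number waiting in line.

Traffic intensity: ρ = λ/(cμ) = 5.3/(5×4.4) = 0.2409
Since ρ = 0.2409 < 1, system is stable.
Offered load a = λ/μ = cρ = 5.3/4.4 = 1.2045
P₀ = [ Σₙ₌₀^4 aⁿ/n! + a^5/(5!(1-ρ)) ]⁻¹
Σ = a^0/0! + a^1/1! + a^2/2! + a^3/3! + a^4/4! = 1.0000 + 1.2045 + 0.7255 + 0.2913 + 0.08772 = 3.3090
a^5/(5!(1-ρ)) = 2.5358/(120 × 0.7591) = 0.02784
P₀ = 1/(3.3090 + 0.02784) = 0.2997
Lq = P₀·a^5·ρ / (5!(1-ρ)²) = 0.2997 × 2.5358 × 0.2409 / (120 × 0.5762) = 0.002648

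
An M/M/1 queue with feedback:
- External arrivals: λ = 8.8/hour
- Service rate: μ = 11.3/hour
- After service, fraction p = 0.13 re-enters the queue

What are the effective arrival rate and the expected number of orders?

Effective arrival rate: λ_eff = λ/(1-p) = 8.8/(1-0.13) = 8.8/0.87 = 10.114943
ρ = λ_eff/μ = 10.114943/11.3 = 0.895128
L = ρ/(1-ρ) = 0.895128/(1-0.895128) = 8.5354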